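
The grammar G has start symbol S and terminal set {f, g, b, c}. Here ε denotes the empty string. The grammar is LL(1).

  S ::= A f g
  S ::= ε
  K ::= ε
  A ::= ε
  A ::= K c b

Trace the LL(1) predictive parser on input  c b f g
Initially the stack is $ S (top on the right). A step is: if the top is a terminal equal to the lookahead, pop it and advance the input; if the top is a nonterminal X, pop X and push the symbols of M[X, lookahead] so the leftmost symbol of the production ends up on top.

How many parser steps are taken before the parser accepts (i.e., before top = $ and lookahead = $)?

     Stack        Input      Action
  1  $ S          c b f g $  expand S ::= A f g
  2  $ g f A      c b f g $  expand A ::= K c b
  3  $ g f b c K  c b f g $  expand K ::= ε
  4  $ g f b c    c b f g $  match c
  5  $ g f b      b f g $    match b
  6  $ g f        f g $      match f
  7  $ g          g $        match g
Accept reached after 7 steps.

7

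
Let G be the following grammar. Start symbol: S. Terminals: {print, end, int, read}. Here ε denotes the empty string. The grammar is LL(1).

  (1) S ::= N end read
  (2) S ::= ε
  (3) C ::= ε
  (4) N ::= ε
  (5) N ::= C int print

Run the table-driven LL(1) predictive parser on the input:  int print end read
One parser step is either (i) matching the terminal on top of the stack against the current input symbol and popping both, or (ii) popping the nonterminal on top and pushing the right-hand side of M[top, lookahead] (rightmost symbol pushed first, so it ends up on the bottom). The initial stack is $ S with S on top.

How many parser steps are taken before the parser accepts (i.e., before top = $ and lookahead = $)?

7

     Stack                   Input                 Action
  1  $ S                     int print end read $  expand S ::= N end read
  2  $ read end N            int print end read $  expand N ::= C int print
  3  $ read end print int C  int print end read $  expand C ::= ε
  4  $ read end print int    int print end read $  match int
  5  $ read end print        print end read $      match print
  6  $ read end              end read $            match end
  7  $ read                  read $                match read
Accept reached after 7 steps.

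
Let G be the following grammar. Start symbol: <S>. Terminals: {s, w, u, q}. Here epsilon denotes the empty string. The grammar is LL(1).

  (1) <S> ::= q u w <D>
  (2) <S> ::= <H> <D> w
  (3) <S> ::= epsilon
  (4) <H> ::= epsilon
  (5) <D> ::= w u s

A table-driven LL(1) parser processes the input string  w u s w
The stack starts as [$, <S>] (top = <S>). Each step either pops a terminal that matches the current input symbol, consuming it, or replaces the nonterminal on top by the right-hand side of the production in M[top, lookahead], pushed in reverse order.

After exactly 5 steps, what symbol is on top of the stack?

     Stack        Input      Action
  1  $ <S>        w u s w $  expand <S> ::= <H> <D> w
  2  $ w <D> <H>  w u s w $  expand <H> ::= epsilon
  3  $ w <D>      w u s w $  expand <D> ::= w u s
  4  $ w s u w    w u s w $  match w
  5  $ w s u      u s w $    match u
Stack after step 5: $ w s (top = s).

s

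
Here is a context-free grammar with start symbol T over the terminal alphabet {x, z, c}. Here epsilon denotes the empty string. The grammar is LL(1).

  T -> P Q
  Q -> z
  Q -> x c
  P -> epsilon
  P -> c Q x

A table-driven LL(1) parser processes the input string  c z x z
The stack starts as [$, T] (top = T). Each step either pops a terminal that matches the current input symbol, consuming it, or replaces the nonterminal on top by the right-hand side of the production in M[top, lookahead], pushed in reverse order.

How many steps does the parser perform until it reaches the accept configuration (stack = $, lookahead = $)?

8

step 1: stack=$ T  input=c z x z $  — expand T -> P Q
step 2: stack=$ Q P  input=c z x z $  — expand P -> c Q x
step 3: stack=$ Q x Q c  input=c z x z $  — match c
step 4: stack=$ Q x Q  input=z x z $  — expand Q -> z
step 5: stack=$ Q x z  input=z x z $  — match z
step 6: stack=$ Q x  input=x z $  — match x
step 7: stack=$ Q  input=z $  — expand Q -> z
step 8: stack=$ z  input=z $  — match z
Accept reached after 8 steps.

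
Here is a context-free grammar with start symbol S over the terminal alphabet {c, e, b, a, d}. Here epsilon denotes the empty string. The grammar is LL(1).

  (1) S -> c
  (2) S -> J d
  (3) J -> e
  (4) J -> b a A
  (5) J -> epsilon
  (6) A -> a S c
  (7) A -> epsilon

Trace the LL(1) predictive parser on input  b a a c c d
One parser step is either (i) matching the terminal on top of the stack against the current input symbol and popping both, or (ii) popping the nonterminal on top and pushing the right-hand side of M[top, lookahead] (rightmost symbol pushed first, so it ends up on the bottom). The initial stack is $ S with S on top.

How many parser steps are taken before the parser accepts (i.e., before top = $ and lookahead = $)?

step 1: stack=$ S  input=b a a c c d $  — expand S -> J d
step 2: stack=$ d J  input=b a a c c d $  — expand J -> b a A
step 3: stack=$ d A a b  input=b a a c c d $  — match b
step 4: stack=$ d A a  input=a a c c d $  — match a
step 5: stack=$ d A  input=a c c d $  — expand A -> a S c
step 6: stack=$ d c S a  input=a c c d $  — match a
step 7: stack=$ d c S  input=c c d $  — expand S -> c
step 8: stack=$ d c c  input=c c d $  — match c
step 9: stack=$ d c  input=c d $  — match c
step 10: stack=$ d  input=d $  — match d
Accept reached after 10 steps.

10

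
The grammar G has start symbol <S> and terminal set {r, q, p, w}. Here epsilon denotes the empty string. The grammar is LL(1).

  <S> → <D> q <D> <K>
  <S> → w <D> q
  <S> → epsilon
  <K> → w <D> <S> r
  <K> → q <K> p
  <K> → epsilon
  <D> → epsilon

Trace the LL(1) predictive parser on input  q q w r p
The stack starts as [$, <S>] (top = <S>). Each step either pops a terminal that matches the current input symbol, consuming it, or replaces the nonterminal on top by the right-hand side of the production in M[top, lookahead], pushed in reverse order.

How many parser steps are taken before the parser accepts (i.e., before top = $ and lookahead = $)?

step 1: stack=$ <S>  input=q q w r p $  — expand <S> → <D> q <D> <K>
step 2: stack=$ <K> <D> q <D>  input=q q w r p $  — expand <D> → epsilon
step 3: stack=$ <K> <D> q  input=q q w r p $  — match q
step 4: stack=$ <K> <D>  input=q w r p $  — expand <D> → epsilon
step 5: stack=$ <K>  input=q w r p $  — expand <K> → q <K> p
step 6: stack=$ p <K> q  input=q w r p $  — match q
step 7: stack=$ p <K>  input=w r p $  — expand <K> → w <D> <S> r
step 8: stack=$ p r <S> <D> w  input=w r p $  — match w
step 9: stack=$ p r <S> <D>  input=r p $  — expand <D> → epsilon
step 10: stack=$ p r <S>  input=r p $  — expand <S> → epsilon
step 11: stack=$ p r  input=r p $  — match r
step 12: stack=$ p  input=p $  — match p
Accept reached after 12 steps.

12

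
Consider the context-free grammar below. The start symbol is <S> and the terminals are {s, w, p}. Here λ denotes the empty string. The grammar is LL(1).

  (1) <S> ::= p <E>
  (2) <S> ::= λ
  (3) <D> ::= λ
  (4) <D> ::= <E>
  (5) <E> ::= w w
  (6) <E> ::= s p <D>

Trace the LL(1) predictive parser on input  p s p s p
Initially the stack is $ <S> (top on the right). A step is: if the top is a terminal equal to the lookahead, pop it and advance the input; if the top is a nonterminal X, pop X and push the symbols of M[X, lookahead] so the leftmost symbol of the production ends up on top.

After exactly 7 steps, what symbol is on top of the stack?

s

     Stack      Input        Action
  1  $ <S>      p s p s p $  expand <S> ::= p <E>
  2  $ <E> p    p s p s p $  match p
  3  $ <E>      s p s p $    expand <E> ::= s p <D>
  4  $ <D> p s  s p s p $    match s
  5  $ <D> p    p s p $      match p
  6  $ <D>      s p $        expand <D> ::= <E>
  7  $ <E>      s p $        expand <E> ::= s p <D>
Stack after step 7: $ <D> p s (top = s).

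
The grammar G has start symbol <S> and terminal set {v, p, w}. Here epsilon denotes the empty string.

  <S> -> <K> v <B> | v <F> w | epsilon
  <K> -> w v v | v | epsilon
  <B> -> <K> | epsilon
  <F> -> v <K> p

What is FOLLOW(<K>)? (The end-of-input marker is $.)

FIRST(<K>) = {epsilon, v, w}
FIRST(<F>) = {v}
FIRST(<S>) = {epsilon, v, w}  (via <K> v <B>)
FIRST(<B>) = {epsilon, v, w}  (via <K>)
FOLLOW(<S>) includes $ since <S> is the start symbol.
FOLLOW(<S>): <S> appears on no right-hand side. Thus FOLLOW(<S>) = {$}.
FOLLOW(<B>): in <S>-><K> v <B>, the suffix after <B> is empty, so FOLLOW(<B>) ⊇ FOLLOW(<S>) = {$}. Thus FOLLOW(<B>) = {$}.
FOLLOW(<K>): in <S>-><K> v <B>, <K> is followed by v <B> with FIRST {v}; in <B>-><K>, the suffix after <K> is empty, so FOLLOW(<K>) ⊇ FOLLOW(<B>) = {$}; in <F>->v <K> p, <K> is followed by p with FIRST {p}. Thus FOLLOW(<K>) = {$, p, v}.
FOLLOW(<F>): in <S>->v <F> w, <F> is followed by w with FIRST {w}. Thus FOLLOW(<F>) = {w}.

{$, p, v}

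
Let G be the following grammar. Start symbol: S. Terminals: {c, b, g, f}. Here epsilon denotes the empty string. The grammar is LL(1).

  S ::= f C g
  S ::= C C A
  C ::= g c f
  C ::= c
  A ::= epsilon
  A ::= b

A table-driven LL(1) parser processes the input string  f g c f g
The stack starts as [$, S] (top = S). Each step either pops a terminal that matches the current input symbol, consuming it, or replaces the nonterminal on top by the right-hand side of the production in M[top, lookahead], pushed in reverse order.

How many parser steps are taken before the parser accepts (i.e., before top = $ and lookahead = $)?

     Stack      Input        Action
  1  $ S        f g c f g $  expand S ::= f C g
  2  $ g C f    f g c f g $  match f
  3  $ g C      g c f g $    expand C ::= g c f
  4  $ g f c g  g c f g $    match g
  5  $ g f c    c f g $      match c
  6  $ g f      f g $        match f
  7  $ g        g $          match g
Accept reached after 7 steps.

7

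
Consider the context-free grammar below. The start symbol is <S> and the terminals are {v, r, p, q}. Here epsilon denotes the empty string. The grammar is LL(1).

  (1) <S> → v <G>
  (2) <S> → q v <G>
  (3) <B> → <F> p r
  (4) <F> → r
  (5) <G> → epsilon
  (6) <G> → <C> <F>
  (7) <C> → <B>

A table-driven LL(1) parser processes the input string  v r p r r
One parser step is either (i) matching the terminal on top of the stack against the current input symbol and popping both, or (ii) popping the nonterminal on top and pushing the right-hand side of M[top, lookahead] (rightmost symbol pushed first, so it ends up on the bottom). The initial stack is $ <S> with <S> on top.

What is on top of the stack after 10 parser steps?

r

step 1: stack=$ <S>  input=v r p r r $  — expand <S> → v <G>
step 2: stack=$ <G> v  input=v r p r r $  — match v
step 3: stack=$ <G>  input=r p r r $  — expand <G> → <C> <F>
step 4: stack=$ <F> <C>  input=r p r r $  — expand <C> → <B>
step 5: stack=$ <F> <B>  input=r p r r $  — expand <B> → <F> p r
step 6: stack=$ <F> r p <F>  input=r p r r $  — expand <F> → r
step 7: stack=$ <F> r p r  input=r p r r $  — match r
step 8: stack=$ <F> r p  input=p r r $  — match p
step 9: stack=$ <F> r  input=r r $  — match r
step 10: stack=$ <F>  input=r $  — expand <F> → r
Stack after step 10: $ r (top = r).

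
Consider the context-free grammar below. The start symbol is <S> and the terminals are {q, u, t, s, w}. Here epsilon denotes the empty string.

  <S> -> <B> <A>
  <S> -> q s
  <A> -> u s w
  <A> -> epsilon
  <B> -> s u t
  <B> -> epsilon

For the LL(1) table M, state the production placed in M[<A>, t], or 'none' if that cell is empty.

none

FIRST(<A>): from <A>->u s w we get {u}; from <A>->epsilon we get {epsilon}. So FIRST(<A>) = {epsilon, u}.
FIRST(<B>): from <B>->s u t we get {s}; from <B>->epsilon we get {epsilon}. So FIRST(<B>) = {epsilon, s}.
FIRST(<S>): from <S>-><B> <A> we get {epsilon, s, u}; from <S>->q s we get {q}. So FIRST(<S>) = {epsilon, q, s, u}.
FOLLOW(<S>) includes $ since <S> is the start symbol.
FOLLOW(<S>): <S> appears on no right-hand side. Thus FOLLOW(<S>) = {$}.
FOLLOW(<A>): in <S>-><B> <A>, the suffix after <A> is empty, so FOLLOW(<A>) ⊇ FOLLOW(<S>) = {$}. Thus FOLLOW(<A>) = {$}.
For <A> -> u s w: FIRST(u s w) = {u}, so it goes in M[<A>, t] for t ∈ {u}.
For <A> -> epsilon: FIRST(epsilon) = {epsilon}, so it goes in M[<A>, t] for t ∈ {}; since epsilon ∈ FIRST, also for every t ∈ FOLLOW(<A>) = {$}.
None of these place a production in M[<A>, t].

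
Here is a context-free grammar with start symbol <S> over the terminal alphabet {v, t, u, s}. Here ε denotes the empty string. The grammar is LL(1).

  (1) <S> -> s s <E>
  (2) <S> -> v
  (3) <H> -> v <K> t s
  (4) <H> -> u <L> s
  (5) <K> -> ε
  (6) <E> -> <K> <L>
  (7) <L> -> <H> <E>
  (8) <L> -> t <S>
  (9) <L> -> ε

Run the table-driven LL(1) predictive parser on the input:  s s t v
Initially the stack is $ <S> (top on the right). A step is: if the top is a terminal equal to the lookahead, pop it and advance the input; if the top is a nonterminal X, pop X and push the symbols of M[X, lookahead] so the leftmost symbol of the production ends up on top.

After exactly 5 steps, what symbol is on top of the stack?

step 1: stack=$ <S>  input=s s t v $  — expand <S> -> s s <E>
step 2: stack=$ <E> s s  input=s s t v $  — match s
step 3: stack=$ <E> s  input=s t v $  — match s
step 4: stack=$ <E>  input=t v $  — expand <E> -> <K> <L>
step 5: stack=$ <L> <K>  input=t v $  — expand <K> -> ε
Stack after step 5: $ <L> (top = <L>).

<L>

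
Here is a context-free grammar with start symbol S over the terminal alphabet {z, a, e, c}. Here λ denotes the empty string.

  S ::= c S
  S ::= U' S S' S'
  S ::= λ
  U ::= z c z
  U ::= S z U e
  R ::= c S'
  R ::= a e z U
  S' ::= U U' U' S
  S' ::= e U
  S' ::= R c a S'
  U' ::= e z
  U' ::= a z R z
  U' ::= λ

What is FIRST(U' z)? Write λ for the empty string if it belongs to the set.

{a, e, z}

FIRST(R) = {a, c}
FIRST(U') = {λ, a, e}
FIRST(S) = {λ, a, c, e, z}  (via U' S S' S')
FIRST(U) = {a, c, e, z}  (via S z U e)
FIRST(S') = {a, c, e, z}  (via U U' U' S, R c a S')
FIRST(U' z): take FIRST of each symbol in turn, carrying on past any symbol whose FIRST contains λ; result {a, e, z}.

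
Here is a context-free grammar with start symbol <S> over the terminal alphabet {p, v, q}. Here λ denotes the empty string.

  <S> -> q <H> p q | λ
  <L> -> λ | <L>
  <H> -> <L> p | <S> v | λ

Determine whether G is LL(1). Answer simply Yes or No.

FIRST(<S>) = {λ, q}
FIRST(<L>) = {λ}
FIRST(<H>) = {λ, p, q, v}
FOLLOW(<S>) = {$, v}
FOLLOW(<L>) = {p}
FOLLOW(<H>) = {p}
Cell M[<H>, p] receives both <H> -> <L> p and <H> -> λ — the grammar is not LL(1).

No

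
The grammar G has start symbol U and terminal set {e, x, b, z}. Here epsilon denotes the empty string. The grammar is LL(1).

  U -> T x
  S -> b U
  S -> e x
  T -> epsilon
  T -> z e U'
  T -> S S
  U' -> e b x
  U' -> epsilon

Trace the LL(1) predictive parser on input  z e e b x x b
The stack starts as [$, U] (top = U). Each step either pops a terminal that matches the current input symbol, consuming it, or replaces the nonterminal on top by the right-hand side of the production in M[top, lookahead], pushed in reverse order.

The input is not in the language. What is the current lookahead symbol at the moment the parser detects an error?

step 1: stack=$ U  input=z e e b x x b $  — expand U -> T x
step 2: stack=$ x T  input=z e e b x x b $  — expand T -> z e U'
step 3: stack=$ x U' e z  input=z e e b x x b $  — match z
step 4: stack=$ x U' e  input=e e b x x b $  — match e
step 5: stack=$ x U'  input=e b x x b $  — expand U' -> e b x
step 6: stack=$ x x b e  input=e b x x b $  — match e
step 7: stack=$ x x b  input=b x x b $  — match b
step 8: stack=$ x x  input=x x b $  — match x
step 9: stack=$ x  input=x b $  — match x
step 10: stack=$  input=b $  — error: stack empty but input remains

b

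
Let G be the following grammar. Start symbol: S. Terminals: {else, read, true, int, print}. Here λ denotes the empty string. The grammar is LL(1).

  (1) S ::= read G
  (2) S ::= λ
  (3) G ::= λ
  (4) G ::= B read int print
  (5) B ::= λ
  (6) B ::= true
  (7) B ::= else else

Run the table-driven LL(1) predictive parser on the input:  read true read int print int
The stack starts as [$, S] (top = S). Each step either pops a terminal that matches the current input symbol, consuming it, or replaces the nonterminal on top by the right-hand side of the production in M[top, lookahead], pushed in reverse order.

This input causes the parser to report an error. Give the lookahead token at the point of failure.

int

     Stack                  Input                           Action
  1  $ S                    read true read int print int $  expand S ::= read G
  2  $ G read               read true read int print int $  match read
  3  $ G                    true read int print int $       expand G ::= B read int print
  4  $ print int read B     true read int print int $       expand B ::= true
  5  $ print int read true  true read int print int $       match true
  6  $ print int read       read int print int $            match read
  7  $ print int            int print int $                 match int
  8  $ print                print int $                     match print
  9  $                      int $                           error: stack empty but input remains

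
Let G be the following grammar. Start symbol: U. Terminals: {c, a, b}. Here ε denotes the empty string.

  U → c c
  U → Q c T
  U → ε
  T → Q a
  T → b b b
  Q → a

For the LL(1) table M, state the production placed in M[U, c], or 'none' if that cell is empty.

FIRST(Q) = {a}
FIRST(U) = {ε, a, c}  (via Q c T)
FIRST(T) = {a, b}  (via Q a)
FOLLOW(U) includes $ since U is the start symbol.
FOLLOW(U): U appears on no right-hand side. Thus FOLLOW(U) = {$}.
For U → c c: FIRST(c c) = {c}, so it goes in M[U, t] for t ∈ {c}.
For U → Q c T: FIRST(Q c T) = {a}, so it goes in M[U, t] for t ∈ {a}.
For U → ε: FIRST(ε) = {ε}, so it goes in M[U, t] for t ∈ {}; since ε ∈ FIRST, also for every t ∈ FOLLOW(U) = {$}.

U → c c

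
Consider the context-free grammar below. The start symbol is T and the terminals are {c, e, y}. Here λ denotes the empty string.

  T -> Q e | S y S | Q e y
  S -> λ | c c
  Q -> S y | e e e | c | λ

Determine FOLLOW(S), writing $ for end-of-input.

FIRST(S): from S->λ we get {λ}; from S->c c we get {c}. So FIRST(S) = {λ, c}.
FIRST(Q): from Q->S y we get {c, y}; from Q->e e e we get {e}; from Q->c we get {c}; from Q->λ we get {λ}. So FIRST(Q) = {λ, c, e, y}.
FIRST(T): from T->Q e we get {c, e, y}; from T->S y S we get {c, y}; from T->Q e y we get {c, e, y}. So FIRST(T) = {c, e, y}.
FOLLOW(T) includes $ since T is the start symbol.
FOLLOW(T): T appears on no right-hand side. Thus FOLLOW(T) = {$}.
FOLLOW(S): in T->S y S (occurrence 1), S is followed by y S with FIRST {y}; in T->S y S (occurrence 2), the suffix after S is empty, so FOLLOW(S) ⊇ FOLLOW(T) = {$}; in Q->S y, S is followed by y with FIRST {y}. Thus FOLLOW(S) = {$, y}.
FOLLOW(Q): in T->Q e, Q is followed by e with FIRST {e}; in T->Q e y, Q is followed by e y with FIRST {e}. Thus FOLLOW(Q) = {e}.

{$, y}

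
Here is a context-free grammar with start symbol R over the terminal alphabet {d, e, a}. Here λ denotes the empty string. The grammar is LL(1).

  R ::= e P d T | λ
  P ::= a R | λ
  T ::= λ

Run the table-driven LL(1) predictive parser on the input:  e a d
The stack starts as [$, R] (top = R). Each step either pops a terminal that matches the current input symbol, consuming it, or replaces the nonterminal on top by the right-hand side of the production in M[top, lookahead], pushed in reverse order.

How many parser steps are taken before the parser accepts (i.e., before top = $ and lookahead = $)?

step 1: stack=$ R  input=e a d $  — expand R ::= e P d T
step 2: stack=$ T d P e  input=e a d $  — match e
step 3: stack=$ T d P  input=a d $  — expand P ::= a R
step 4: stack=$ T d R a  input=a d $  — match a
step 5: stack=$ T d R  input=d $  — expand R ::= λ
step 6: stack=$ T d  input=d $  — match d
step 7: stack=$ T  input=$  — expand T ::= λ
Accept reached after 7 steps.

7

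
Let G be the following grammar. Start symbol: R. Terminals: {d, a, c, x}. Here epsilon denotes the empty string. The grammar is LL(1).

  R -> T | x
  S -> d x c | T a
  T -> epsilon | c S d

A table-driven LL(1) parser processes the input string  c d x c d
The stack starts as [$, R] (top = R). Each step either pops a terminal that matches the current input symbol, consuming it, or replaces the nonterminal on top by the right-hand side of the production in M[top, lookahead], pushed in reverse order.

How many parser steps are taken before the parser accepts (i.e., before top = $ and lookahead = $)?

step 1: stack=$ R  input=c d x c d $  — expand R -> T
step 2: stack=$ T  input=c d x c d $  — expand T -> c S d
step 3: stack=$ d S c  input=c d x c d $  — match c
step 4: stack=$ d S  input=d x c d $  — expand S -> d x c
step 5: stack=$ d c x d  input=d x c d $  — match d
step 6: stack=$ d c x  input=x c d $  — match x
step 7: stack=$ d c  input=c d $  — match c
step 8: stack=$ d  input=d $  — match d
Accept reached after 8 steps.

8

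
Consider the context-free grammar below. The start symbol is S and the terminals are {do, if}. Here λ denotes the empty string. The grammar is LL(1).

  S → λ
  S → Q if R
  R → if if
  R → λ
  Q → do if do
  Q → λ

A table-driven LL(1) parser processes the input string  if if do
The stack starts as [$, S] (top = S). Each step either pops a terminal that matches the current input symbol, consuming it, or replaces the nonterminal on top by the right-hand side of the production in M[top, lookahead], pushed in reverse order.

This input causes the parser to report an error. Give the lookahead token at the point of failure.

     Stack     Input       Action
  1  $ S       if if do $  expand S → Q if R
  2  $ R if Q  if if do $  expand Q → λ
  3  $ R if    if if do $  match if
  4  $ R       if do $     expand R → if if
  5  $ if if   if do $     match if
  6  $ if      do $        error: top is terminal if but lookahead is do

do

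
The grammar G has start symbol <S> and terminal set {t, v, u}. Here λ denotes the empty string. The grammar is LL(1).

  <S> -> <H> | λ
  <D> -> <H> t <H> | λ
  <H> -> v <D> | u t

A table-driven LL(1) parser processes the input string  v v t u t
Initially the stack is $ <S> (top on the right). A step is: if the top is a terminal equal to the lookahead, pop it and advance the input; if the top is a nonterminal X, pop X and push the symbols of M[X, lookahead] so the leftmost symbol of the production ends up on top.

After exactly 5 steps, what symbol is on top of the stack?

v

step 1: stack=$ <S>  input=v v t u t $  — expand <S> -> <H>
step 2: stack=$ <H>  input=v v t u t $  — expand <H> -> v <D>
step 3: stack=$ <D> v  input=v v t u t $  — match v
step 4: stack=$ <D>  input=v t u t $  — expand <D> -> <H> t <H>
step 5: stack=$ <H> t <H>  input=v t u t $  — expand <H> -> v <D>
Stack after step 5: $ <H> t <D> v (top = v).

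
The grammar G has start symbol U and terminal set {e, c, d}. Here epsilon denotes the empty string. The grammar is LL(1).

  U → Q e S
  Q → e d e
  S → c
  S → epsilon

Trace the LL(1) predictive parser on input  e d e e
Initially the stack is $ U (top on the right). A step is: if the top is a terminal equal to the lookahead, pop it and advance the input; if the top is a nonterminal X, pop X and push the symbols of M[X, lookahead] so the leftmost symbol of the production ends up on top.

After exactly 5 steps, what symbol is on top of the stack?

     Stack        Input      Action
  1  $ U          e d e e $  expand U → Q e S
  2  $ S e Q      e d e e $  expand Q → e d e
  3  $ S e e d e  e d e e $  match e
  4  $ S e e d    d e e $    match d
  5  $ S e e      e e $      match e
Stack after step 5: $ S e (top = e).

e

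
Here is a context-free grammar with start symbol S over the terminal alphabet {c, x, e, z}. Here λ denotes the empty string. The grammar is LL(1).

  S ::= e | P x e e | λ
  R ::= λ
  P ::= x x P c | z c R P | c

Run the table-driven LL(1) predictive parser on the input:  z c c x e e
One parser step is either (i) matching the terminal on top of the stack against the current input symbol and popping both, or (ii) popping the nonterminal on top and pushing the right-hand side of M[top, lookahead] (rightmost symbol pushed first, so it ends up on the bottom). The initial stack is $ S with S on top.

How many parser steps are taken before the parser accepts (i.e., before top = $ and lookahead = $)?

step 1: stack=$ S  input=z c c x e e $  — expand S ::= P x e e
step 2: stack=$ e e x P  input=z c c x e e $  — expand P ::= z c R P
step 3: stack=$ e e x P R c z  input=z c c x e e $  — match z
step 4: stack=$ e e x P R c  input=c c x e e $  — match c
step 5: stack=$ e e x P R  input=c x e e $  — expand R ::= λ
step 6: stack=$ e e x P  input=c x e e $  — expand P ::= c
step 7: stack=$ e e x c  input=c x e e $  — match c
step 8: stack=$ e e x  input=x e e $  — match x
step 9: stack=$ e e  input=e e $  — match e
step 10: stack=$ e  input=e $  — match e
Accept reached after 10 steps.

10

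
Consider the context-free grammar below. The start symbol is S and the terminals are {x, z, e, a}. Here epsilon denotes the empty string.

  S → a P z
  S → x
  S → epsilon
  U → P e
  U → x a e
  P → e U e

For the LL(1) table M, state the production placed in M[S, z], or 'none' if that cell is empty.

none

FIRST(S): from S→a P z we get {a}; from S→x we get {x}; from S→epsilon we get {epsilon}. So FIRST(S) = {epsilon, a, x}.
FIRST(P): from P→e U e we get {e}. So FIRST(P) = {e}.
FIRST(U): from U→P e we get {e}; from U→x a e we get {x}. So FIRST(U) = {e, x}.
FOLLOW(S) includes $ since S is the start symbol.
FOLLOW(S): S appears on no right-hand side. Thus FOLLOW(S) = {$}.
For S → a P z: FIRST(a P z) = {a}, so it goes in M[S, t] for t ∈ {a}.
For S → x: FIRST(x) = {x}, so it goes in M[S, t] for t ∈ {x}.
For S → epsilon: FIRST(epsilon) = {epsilon}, so it goes in M[S, t] for t ∈ {}; since epsilon ∈ FIRST, also for every t ∈ FOLLOW(S) = {$}.
None of these place a production in M[S, z].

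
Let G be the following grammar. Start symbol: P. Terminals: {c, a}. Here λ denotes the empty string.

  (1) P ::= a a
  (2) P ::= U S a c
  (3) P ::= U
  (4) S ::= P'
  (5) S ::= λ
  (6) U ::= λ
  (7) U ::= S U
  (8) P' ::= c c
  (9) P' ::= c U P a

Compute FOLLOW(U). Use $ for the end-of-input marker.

{$, a, c}

FIRST(P'): from P'::=c c we get {c}; from P'::=c U P a we get {c}. So FIRST(P') = {c}.
FIRST(S): from S::=P' we get {c}; from S::=λ we get {λ}. So FIRST(S) = {λ, c}.
FIRST(U): from U::=λ we get {λ}; from U::=S U we get {λ, c}. So FIRST(U) = {λ, c}.
FIRST(P): from P::=a a we get {a}; from P::=U S a c we get {a, c}; from P::=U we get {λ, c}. So FIRST(P) = {λ, a, c}.
FOLLOW(P) includes $ since P is the start symbol.
FOLLOW(P): in P'::=c U P a, P is followed by a with FIRST {a}. Thus FOLLOW(P) = {$, a}.
FOLLOW(U): in P::=U S a c, U is followed by S a c with FIRST {a, c}; in P::=U, the suffix after U is empty, so FOLLOW(U) ⊇ FOLLOW(P) = {$, a}; in U::=S U, the suffix after U is empty (adds nothing new); in P'::=c U P a, U is followed by P a with FIRST {a, c}. Thus FOLLOW(U) = {$, a, c}.
FOLLOW(S): in P::=U S a c, S is followed by a c with FIRST {a}; in U::=S U, S is followed by U with FIRST {λ, c}; in U::=S U, the suffix after S is nullable, so FOLLOW(S) ⊇ FOLLOW(U) = {$, a, c}. Thus FOLLOW(S) = {$, a, c}.
FOLLOW(P'): in S::=P', the suffix after P' is empty, so FOLLOW(P') ⊇ FOLLOW(S) = {$, a, c}. Thus FOLLOW(P') = {$, a, c}.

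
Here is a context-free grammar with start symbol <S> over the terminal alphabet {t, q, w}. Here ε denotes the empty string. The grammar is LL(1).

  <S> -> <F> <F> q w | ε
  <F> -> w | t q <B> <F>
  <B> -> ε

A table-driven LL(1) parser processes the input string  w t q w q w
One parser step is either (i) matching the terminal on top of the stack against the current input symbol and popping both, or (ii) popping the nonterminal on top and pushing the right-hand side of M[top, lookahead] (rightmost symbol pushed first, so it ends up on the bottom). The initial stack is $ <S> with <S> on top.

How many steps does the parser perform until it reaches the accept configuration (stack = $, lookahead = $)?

      Stack              Input          Action
   1  $ <S>              w t q w q w $  expand <S> -> <F> <F> q w
   2  $ w q <F> <F>      w t q w q w $  expand <F> -> w
   3  $ w q <F> w        w t q w q w $  match w
   4  $ w q <F>          t q w q w $    expand <F> -> t q <B> <F>
   5  $ w q <F> <B> q t  t q w q w $    match t
   6  $ w q <F> <B> q    q w q w $      match q
   7  $ w q <F> <B>      w q w $        expand <B> -> ε
   8  $ w q <F>          w q w $        expand <F> -> w
   9  $ w q w            w q w $        match w
  10  $ w q              q w $          match q
  11  $ w                w $            match w
Accept reached after 11 steps.

11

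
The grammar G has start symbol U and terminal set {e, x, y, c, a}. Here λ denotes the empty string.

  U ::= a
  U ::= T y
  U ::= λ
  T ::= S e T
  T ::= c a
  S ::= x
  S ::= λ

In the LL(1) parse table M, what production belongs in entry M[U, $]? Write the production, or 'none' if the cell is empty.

FIRST(S): from S::=x we get {x}; from S::=λ we get {λ}. So FIRST(S) = {λ, x}.
FIRST(T): from T::=S e T we get {e, x}; from T::=c a we get {c}. So FIRST(T) = {c, e, x}.
FIRST(U): from U::=a we get {a}; from U::=T y we get {c, e, x}; from U::=λ we get {λ}. So FIRST(U) = {λ, a, c, e, x}.
FOLLOW(U) includes $ since U is the start symbol.
FOLLOW(U): U appears on no right-hand side. Thus FOLLOW(U) = {$}.
For U ::= a: FIRST(a) = {a}, so it goes in M[U, t] for t ∈ {a}.
For U ::= T y: FIRST(T y) = {c, e, x}, so it goes in M[U, t] for t ∈ {c, e, x}.
For U ::= λ: FIRST(λ) = {λ}, so it goes in M[U, t] for t ∈ {}; since λ ∈ FIRST, also for every t ∈ FOLLOW(U) = {$}.

U ::= λ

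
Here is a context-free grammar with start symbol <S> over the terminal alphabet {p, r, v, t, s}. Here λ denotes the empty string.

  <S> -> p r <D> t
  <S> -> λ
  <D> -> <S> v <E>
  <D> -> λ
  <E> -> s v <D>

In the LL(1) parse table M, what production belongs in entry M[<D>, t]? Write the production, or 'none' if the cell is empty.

<D> -> λ

FIRST(<S>) = {λ, p}
FIRST(<E>) = {s}
FIRST(<D>) = {λ, p, v}  (via <S> v <E>)
FOLLOW(<S>) includes $ since <S> is the start symbol.
FOLLOW(<D>): in <S>->p r <D> t, <D> is followed by t with FIRST {t}; in <E>->s v <D>, the suffix after <D> is empty, so FOLLOW(<D>) ⊇ FOLLOW(<E>) = {t}. Thus FOLLOW(<D>) = {t}.
FOLLOW(<E>): in <D>-><S> v <E>, the suffix after <E> is empty, so FOLLOW(<E>) ⊇ FOLLOW(<D>) = {t}. Thus FOLLOW(<E>) = {t}.
For <D> -> <S> v <E>: FIRST(<S> v <E>) = {p, v}, so it goes in M[<D>, t] for t ∈ {p, v}.
For <D> -> λ: FIRST(λ) = {λ}, so it goes in M[<D>, t] for t ∈ {}; since λ ∈ FIRST, also for every t ∈ FOLLOW(<D>) = {t}.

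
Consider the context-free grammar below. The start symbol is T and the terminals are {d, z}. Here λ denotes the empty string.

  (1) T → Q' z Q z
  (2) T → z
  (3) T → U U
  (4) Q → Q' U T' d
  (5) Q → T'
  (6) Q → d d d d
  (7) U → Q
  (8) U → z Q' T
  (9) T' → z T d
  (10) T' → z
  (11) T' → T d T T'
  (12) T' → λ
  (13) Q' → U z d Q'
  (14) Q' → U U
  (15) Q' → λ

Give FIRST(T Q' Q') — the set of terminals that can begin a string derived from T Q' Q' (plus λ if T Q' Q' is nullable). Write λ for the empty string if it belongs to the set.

FIRST(T): from T→Q' z Q z we get {d, z}; from T→z we get {z}; from T→U U we get {λ, d, z}. So FIRST(T) = {λ, d, z}.
FIRST(T'): from T'→z T d we get {z}; from T'→z we get {z}; from T'→T d T T' we get {d, z}; from T'→λ we get {λ}. So FIRST(T') = {λ, d, z}.
FIRST(Q): from Q→Q' U T' d we get {d, z}; from Q→T' we get {λ, d, z}; from Q→d d d d we get {d}. So FIRST(Q) = {λ, d, z}.
FIRST(U): from U→Q we get {λ, d, z}; from U→z Q' T we get {z}. So FIRST(U) = {λ, d, z}.
FIRST(Q'): from Q'→U z d Q' we get {d, z}; from Q'→U U we get {λ, d, z}; from Q'→λ we get {λ}. So FIRST(Q') = {λ, d, z}.
FIRST(T Q' Q'): take FIRST of each symbol in turn, carrying on past any symbol whose FIRST contains λ; result {λ, d, z}.

{λ, d, z}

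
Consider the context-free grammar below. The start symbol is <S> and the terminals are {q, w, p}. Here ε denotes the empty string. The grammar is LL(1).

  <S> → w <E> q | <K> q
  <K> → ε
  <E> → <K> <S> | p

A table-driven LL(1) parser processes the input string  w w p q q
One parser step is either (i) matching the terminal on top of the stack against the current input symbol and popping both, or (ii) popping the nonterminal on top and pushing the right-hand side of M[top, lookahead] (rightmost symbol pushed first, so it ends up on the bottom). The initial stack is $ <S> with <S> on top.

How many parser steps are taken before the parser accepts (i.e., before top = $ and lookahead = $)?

step 1: stack=$ <S>  input=w w p q q $  — expand <S> → w <E> q
step 2: stack=$ q <E> w  input=w w p q q $  — match w
step 3: stack=$ q <E>  input=w p q q $  — expand <E> → <K> <S>
step 4: stack=$ q <S> <K>  input=w p q q $  — expand <K> → ε
step 5: stack=$ q <S>  input=w p q q $  — expand <S> → w <E> q
step 6: stack=$ q q <E> w  input=w p q q $  — match w
step 7: stack=$ q q <E>  input=p q q $  — expand <E> → p
step 8: stack=$ q q p  input=p q q $  — match p
step 9: stack=$ q q  input=q q $  — match q
step 10: stack=$ q  input=q $  — match q
Accept reached after 10 steps.

10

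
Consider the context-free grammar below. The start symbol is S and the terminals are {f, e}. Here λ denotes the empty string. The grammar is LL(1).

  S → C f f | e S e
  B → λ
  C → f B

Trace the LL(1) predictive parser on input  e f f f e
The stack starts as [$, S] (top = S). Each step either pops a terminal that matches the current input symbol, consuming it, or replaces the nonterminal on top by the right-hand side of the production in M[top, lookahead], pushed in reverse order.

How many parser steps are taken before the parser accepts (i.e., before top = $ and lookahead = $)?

     Stack        Input        Action
  1  $ S          e f f f e $  expand S → e S e
  2  $ e S e      e f f f e $  match e
  3  $ e S        f f f e $    expand S → C f f
  4  $ e f f C    f f f e $    expand C → f B
  5  $ e f f B f  f f f e $    match f
  6  $ e f f B    f f e $      expand B → λ
  7  $ e f f      f f e $      match f
  8  $ e f        f e $        match f
  9  $ e          e $          match e
Accept reached after 9 steps.

9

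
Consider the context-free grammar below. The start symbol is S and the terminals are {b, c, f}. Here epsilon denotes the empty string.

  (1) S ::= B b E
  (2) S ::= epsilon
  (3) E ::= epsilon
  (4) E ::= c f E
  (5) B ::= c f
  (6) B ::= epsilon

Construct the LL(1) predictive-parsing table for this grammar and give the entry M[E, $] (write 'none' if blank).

E ::= epsilon

FIRST(E) = {epsilon, c}
FIRST(B) = {epsilon, c}
FIRST(S) = {epsilon, b, c}  (via B b E)
FOLLOW(S) includes $ since S is the start symbol.
FOLLOW(S): S appears on no right-hand side. Thus FOLLOW(S) = {$}.
FOLLOW(E): in S::=B b E, the suffix after E is empty, so FOLLOW(E) ⊇ FOLLOW(S) = {$}; in E::=c f E, the suffix after E is empty (adds nothing new). Thus FOLLOW(E) = {$}.
For E ::= epsilon: FIRST(epsilon) = {epsilon}, so it goes in M[E, t] for t ∈ {}; since epsilon ∈ FIRST, also for every t ∈ FOLLOW(E) = {$}.
For E ::= c f E: FIRST(c f E) = {c}, so it goes in M[E, t] for t ∈ {c}.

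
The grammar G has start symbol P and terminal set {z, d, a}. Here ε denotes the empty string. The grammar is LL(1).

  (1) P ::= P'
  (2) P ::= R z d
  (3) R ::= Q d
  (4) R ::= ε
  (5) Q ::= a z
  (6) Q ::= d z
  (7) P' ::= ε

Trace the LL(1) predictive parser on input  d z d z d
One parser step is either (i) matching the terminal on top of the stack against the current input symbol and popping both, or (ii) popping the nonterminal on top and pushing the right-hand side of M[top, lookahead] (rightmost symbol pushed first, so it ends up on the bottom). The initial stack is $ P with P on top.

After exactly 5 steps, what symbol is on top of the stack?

d

     Stack        Input        Action
  1  $ P          d z d z d $  expand P ::= R z d
  2  $ d z R      d z d z d $  expand R ::= Q d
  3  $ d z d Q    d z d z d $  expand Q ::= d z
  4  $ d z d z d  d z d z d $  match d
  5  $ d z d z    z d z d $    match z
Stack after step 5: $ d z d (top = d).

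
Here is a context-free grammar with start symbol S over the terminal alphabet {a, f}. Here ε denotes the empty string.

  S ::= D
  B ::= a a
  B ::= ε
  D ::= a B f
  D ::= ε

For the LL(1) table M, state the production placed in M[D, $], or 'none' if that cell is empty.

FIRST(B): from B::=a a we get {a}; from B::=ε we get {ε}. So FIRST(B) = {ε, a}.
FIRST(D): from D::=a B f we get {a}; from D::=ε we get {ε}. So FIRST(D) = {ε, a}.
FIRST(S): from S::=D we get {ε, a}. So FIRST(S) = {ε, a}.
FOLLOW(S) includes $ since S is the start symbol.
FOLLOW(S): S appears on no right-hand side. Thus FOLLOW(S) = {$}.
FOLLOW(D): in S::=D, the suffix after D is empty, so FOLLOW(D) ⊇ FOLLOW(S) = {$}. Thus FOLLOW(D) = {$}.
For D ::= a B f: FIRST(a B f) = {a}, so it goes in M[D, t] for t ∈ {a}.
For D ::= ε: FIRST(ε) = {ε}, so it goes in M[D, t] for t ∈ {}; since ε ∈ FIRST, also for every t ∈ FOLLOW(D) = {$}.

D ::= ε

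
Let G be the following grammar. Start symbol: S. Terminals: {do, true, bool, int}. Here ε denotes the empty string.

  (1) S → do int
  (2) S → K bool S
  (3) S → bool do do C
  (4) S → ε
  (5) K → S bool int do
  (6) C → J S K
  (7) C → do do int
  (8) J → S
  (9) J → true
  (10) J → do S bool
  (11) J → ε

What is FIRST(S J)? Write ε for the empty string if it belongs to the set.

{ε, bool, do, true}

FIRST(S): from S→do int we get {do}; from S→K bool S we get {bool, do}; from S→bool do do C we get {bool}; from S→ε we get {ε}. So FIRST(S) = {ε, bool, do}.
FIRST(K): from K→S bool int do we get {bool, do}. So FIRST(K) = {bool, do}.
FIRST(J): from J→S we get {ε, bool, do}; from J→true we get {true}; from J→do S bool we get {do}; from J→ε we get {ε}. So FIRST(J) = {ε, bool, do, true}.
FIRST(C): from C→J S K we get {bool, do, true}; from C→do do int we get {do}. So FIRST(C) = {bool, do, true}.
FIRST(S J): take FIRST of each symbol in turn, carrying on past any symbol whose FIRST contains ε; result {ε, bool, do, true}.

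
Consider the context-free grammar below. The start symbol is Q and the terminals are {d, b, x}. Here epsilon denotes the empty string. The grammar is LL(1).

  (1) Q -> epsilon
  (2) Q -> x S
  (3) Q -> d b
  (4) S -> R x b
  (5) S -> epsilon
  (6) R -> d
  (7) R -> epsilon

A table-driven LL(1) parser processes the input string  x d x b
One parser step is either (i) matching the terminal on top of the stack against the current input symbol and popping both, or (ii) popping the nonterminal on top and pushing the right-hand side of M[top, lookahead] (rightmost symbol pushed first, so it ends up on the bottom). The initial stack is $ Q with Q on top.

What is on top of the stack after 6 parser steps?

step 1: stack=$ Q  input=x d x b $  — expand Q -> x S
step 2: stack=$ S x  input=x d x b $  — match x
step 3: stack=$ S  input=d x b $  — expand S -> R x b
step 4: stack=$ b x R  input=d x b $  — expand R -> d
step 5: stack=$ b x d  input=d x b $  — match d
step 6: stack=$ b x  input=x b $  — match x
Stack after step 6: $ b (top = b).

b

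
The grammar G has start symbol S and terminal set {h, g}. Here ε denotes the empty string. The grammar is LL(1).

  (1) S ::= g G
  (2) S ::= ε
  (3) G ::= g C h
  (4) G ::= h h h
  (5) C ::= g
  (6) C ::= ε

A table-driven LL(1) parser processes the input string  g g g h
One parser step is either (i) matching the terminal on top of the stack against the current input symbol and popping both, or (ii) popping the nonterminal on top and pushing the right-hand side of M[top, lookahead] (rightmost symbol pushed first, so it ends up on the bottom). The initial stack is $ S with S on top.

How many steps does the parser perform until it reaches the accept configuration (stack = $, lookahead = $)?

step 1: stack=$ S  input=g g g h $  — expand S ::= g G
step 2: stack=$ G g  input=g g g h $  — match g
step 3: stack=$ G  input=g g h $  — expand G ::= g C h
step 4: stack=$ h C g  input=g g h $  — match g
step 5: stack=$ h C  input=g h $  — expand C ::= g
step 6: stack=$ h g  input=g h $  — match g
step 7: stack=$ h  input=h $  — match h
Accept reached after 7 steps.

7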